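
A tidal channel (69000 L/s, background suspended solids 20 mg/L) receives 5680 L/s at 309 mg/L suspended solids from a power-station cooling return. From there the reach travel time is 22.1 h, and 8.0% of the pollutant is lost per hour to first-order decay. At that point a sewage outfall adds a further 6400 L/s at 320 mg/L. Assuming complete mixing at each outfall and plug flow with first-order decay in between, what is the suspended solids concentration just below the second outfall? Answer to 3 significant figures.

31.4 mg/L

After mixing, C = (69000·20.00 + 5680·309.0) / 74680 = 3135000/74680 = 41.98 mg/L; combined flow 74680 L/s.
8.0%/h lost → k = −ln(1 − 0.08) = 0.08338 h⁻¹.
After decay, C = 41.98 × e^(−kt) = 41.98 × 0.1584 = 6.649 mg/L.
Second outfall: C = (74680·6.649 + 6400·320.0)/81080 = 31.38 mg/L.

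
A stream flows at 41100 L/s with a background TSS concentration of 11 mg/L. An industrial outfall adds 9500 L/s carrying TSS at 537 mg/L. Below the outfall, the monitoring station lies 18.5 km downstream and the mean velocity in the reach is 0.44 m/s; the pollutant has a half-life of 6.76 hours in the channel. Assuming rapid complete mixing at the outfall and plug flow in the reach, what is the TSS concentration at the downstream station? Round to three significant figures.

33.1 mg/L

Flow-weighted average: C = (41100·11.00 + 9500·537.0) / 50600 = 5554000/50600 = 109.8 mg/L.
Travel time t = 18.5·1000 / 0.44 = 42050 s = 11.68 h.
Half-life 6.76 h → k = ln 2 / 6.76 = 0.1025 h⁻¹ = 2.461 d⁻¹.
First-order decay: C = 109.8·exp(−k·t) = 109.8·0.3019 = 33.14 mg/L.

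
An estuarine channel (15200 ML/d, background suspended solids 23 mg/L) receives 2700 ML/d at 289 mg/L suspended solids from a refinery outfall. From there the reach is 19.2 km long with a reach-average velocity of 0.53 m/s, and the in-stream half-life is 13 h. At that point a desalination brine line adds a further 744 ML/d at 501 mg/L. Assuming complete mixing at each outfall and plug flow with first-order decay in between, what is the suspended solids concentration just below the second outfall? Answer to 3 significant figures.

Mass balance: C = (15200·23.00 + 2700·289.0) / 17900 = 1130000/17900 = 63.12 mg/L; combined flow 17900 ML/d.
Travel time t = 19.2·1000 / 0.53 = 36230 s = 10.06 h.
Half-life 13 h → k = ln 2 / 13 = 0.05332 h⁻¹ = 1.280 d⁻¹.
After decay, C = 63.12 × e^(−kt) = 63.12 × 0.5848 = 36.91 mg/L.
At the second outfall, C = (17900·36.91 + 744.0·501.0) / (17900 + 744.0) = 55.43 mg/L.

55.4 mg/L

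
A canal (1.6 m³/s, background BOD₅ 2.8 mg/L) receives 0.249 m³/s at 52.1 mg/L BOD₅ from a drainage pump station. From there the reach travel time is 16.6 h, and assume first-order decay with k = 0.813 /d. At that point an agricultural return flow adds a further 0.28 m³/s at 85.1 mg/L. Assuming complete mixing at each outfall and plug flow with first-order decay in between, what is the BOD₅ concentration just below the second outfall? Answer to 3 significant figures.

15.9 mg/L

After mixing, C = (1.600·2.800 + 0.2490·52.10) / 1.849 = 17.45/1.849 = 9.439 mg/L; combined flow 1.849 m³/s.
Applying C = C₀e^(−kt): 9.439 × 0.5699 = 5.379 mg/L.
Second outfall: C = (1.849·5.379 + 0.2800·85.10)/2.129 = 15.86 mg/L.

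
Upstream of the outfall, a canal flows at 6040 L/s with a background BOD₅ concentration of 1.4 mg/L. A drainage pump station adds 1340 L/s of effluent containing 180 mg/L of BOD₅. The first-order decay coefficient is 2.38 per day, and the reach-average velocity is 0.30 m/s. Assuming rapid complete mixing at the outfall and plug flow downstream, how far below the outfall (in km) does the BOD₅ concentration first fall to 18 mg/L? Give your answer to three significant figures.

6.87 km

After mixing, C = (6040·1.400 + 1340·180.0) / 7380 = 249700/7380 = 33.83 mg/L.
Set 33.83·exp(−k·t) = 18 → t = ln(33.83/18)/k = 22900 s = 6.362 h.
Distance = v·t = 0.30·22900 = 6871 m = 6.871 km.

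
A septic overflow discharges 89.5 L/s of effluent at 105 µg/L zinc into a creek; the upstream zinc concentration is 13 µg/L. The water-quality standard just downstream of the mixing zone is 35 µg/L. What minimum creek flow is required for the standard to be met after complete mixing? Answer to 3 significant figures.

Set C_mix = 35: (Q·13.00 + 89.50·105.0) / (Q + 89.50) = 35
→ Q = 89.50·(105.0 − 35)/(35 − 13.00) = 284.8 L/s.

285 L/s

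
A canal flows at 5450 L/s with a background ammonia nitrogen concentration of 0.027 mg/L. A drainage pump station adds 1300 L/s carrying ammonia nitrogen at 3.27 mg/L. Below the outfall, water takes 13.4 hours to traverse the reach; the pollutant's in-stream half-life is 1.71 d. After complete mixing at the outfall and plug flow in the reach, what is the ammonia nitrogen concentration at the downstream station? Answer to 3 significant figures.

Mass balance: C = (5450·0.02700 + 1300·3.270) / 6750 = 4398/6750 = 0.6516 mg/L.
Half-life 1.71 d → k = ln 2 / 1.71 = 0.4053 d⁻¹.
After decay, C = 0.6516 × e^(−kt) = 0.6516 × 0.7975 = 0.5196 mg/L.

0.520 mg/L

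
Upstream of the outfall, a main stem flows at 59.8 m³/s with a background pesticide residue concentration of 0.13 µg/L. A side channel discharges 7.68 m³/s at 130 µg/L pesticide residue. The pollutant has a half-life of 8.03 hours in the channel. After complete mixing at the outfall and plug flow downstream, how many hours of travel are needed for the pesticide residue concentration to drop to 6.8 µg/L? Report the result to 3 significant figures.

9.10 h

Conservation of mass: C = (59.80·0.1300 + 7.680·130.0) / 67.48 = 1006/67.48 = 14.91 µg/L.
Half-life 8.03 h → k = ln 2 / 8.03 = 0.08632 h⁻¹ = 2.072 d⁻¹.
14.91·exp(−k·t) = 6.8 → t = ln(14.91/6.8)/k = 32750 s = 9.096 h.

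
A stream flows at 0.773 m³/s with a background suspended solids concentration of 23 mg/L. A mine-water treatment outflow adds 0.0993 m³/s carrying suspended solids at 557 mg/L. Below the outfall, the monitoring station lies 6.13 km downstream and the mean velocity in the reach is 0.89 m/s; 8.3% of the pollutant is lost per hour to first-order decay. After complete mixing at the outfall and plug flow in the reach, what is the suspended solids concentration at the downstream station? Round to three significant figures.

71.0 mg/L

Mixed concentration C = ΣQC/ΣQ = (0.7730·23.00 + 0.09930·557.0) / 0.8723 = 73.09/0.8723 = 83.79 mg/L.
Travel time t = 6.13·1000 / 0.89 = 6888 s = 1.913 h.
8.3%/h lost → k = −ln(1 − 0.083) = 0.08665 h⁻¹.
First-order decay: C = 83.79·exp(−k·t) = 83.79·0.8472 = 70.99 mg/L.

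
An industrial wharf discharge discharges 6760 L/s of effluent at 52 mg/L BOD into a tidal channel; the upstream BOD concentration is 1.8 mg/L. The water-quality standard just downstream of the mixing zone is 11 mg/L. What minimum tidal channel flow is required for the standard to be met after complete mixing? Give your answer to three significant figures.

30100 L/s

Set C_mix = 11: (Q·1.800 + 6760·52.00) / (Q + 6760) = 11
→ Q = 6760·(52.00 − 11)/(11 − 1.800) = 30130 L/s.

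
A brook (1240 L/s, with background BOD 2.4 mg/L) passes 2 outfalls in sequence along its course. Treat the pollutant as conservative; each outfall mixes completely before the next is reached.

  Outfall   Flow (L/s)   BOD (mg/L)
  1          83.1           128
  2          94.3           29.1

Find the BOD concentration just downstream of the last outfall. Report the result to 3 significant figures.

Outfall 1: combined Q = 1323 L/s; C = (1240·2.400 + 83.10·128.0)/1323 = 10.29 mg/L.
Outfall 2: combined Q = 1417 L/s; C = (1323·10.29 + 94.30·29.10)/1417 = 11.54 mg/L.

11.5 mg/L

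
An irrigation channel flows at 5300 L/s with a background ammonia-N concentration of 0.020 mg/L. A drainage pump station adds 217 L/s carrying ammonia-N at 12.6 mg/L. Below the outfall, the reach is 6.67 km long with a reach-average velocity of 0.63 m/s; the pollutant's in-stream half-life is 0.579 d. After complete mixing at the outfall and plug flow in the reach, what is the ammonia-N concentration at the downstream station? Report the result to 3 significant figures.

Conservation of mass: C = (5300·0.02000 + 217.0·12.60) / 5517 = 2840/5517 = 0.5148 mg/L.
Travel time t = 6.67·1000 / 0.63 = 10590 s = 2.941 h.
Half-life 0.579 d → k = ln 2 / 0.579 = 1.197 d⁻¹.
Decay over the reach: 0.5148·exp(−kt) = 0.5148·0.8636 = 0.4446 mg/L.

0.445 mg/L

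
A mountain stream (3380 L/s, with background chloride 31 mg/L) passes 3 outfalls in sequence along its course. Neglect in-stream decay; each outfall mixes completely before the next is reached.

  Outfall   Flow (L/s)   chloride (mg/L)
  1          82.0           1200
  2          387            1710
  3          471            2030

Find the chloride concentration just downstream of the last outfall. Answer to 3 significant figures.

Below outfall 1: Q → 3462 L/s, C = (3380·31.00 + 82.00·1200)/3462 = 58.69 mg/L.
Below outfall 2: Q → 3849 L/s, C = (3462·58.69 + 387.0·1710)/3849 = 224.7 mg/L.
Below outfall 3: Q → 4320 L/s, C = (3849·224.7 + 471.0·2030)/4320 = 421.5 mg/L.

422 mg/L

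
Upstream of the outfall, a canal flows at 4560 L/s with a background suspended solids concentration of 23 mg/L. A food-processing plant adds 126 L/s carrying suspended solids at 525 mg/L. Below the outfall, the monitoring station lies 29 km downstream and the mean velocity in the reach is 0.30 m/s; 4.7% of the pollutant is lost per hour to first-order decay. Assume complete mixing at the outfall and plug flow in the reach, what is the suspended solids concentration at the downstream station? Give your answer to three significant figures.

Conservation of mass: C = (4560·23.00 + 126.0·525.0) / 4686 = 171000/4686 = 36.50 mg/L.
Travel time t = 29·1000 / 0.30 = 96670 s = 26.85 h.
4.7%/h lost → k = −ln(1 − 0.047) = 0.04814 h⁻¹.
Applying C = C₀e^(−kt): 36.50 × 0.2745 = 10.02 mg/L.

10.0 mg/L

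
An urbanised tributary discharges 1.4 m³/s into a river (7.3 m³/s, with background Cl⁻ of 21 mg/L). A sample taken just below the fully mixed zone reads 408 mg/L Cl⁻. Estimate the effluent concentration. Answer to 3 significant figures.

2430 mg/L

Mass balance: 7.300·21.00 + 1.400·Cₑ = 8.700·408.0
→ Cₑ = (8.700·408.0 − 7.300·21.00) / 1.400 = 2426 mg/L.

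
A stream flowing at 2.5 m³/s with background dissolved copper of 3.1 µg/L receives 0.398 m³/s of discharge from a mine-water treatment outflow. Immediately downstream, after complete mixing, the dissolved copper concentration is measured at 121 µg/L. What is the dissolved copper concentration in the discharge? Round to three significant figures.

862 µg/L

Mass balance: 2.500·3.100 + 0.3980·Cₑ = 2.898·121.0
→ Cₑ = (2.898·121.0 − 2.500·3.100) / 0.3980 = 861.6 µg/L.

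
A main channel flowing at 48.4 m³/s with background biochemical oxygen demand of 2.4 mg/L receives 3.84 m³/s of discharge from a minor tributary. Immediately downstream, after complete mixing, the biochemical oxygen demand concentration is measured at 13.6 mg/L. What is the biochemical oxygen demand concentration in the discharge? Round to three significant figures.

155 mg/L

Mass balance: 48.40·2.400 + 3.840·Cₑ = 52.24·13.60
→ Cₑ = (52.24·13.60 − 48.40·2.400) / 3.840 = 154.8 mg/L.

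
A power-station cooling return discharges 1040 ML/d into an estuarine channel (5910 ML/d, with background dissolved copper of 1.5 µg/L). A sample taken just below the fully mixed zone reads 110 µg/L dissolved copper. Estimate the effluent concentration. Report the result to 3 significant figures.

Mass balance: 5910·1.500 + 1040·Cₑ = 6950·110.0
→ Cₑ = (6950·110.0 − 5910·1.500) / 1040 = 726.6 µg/L.

727 µg/L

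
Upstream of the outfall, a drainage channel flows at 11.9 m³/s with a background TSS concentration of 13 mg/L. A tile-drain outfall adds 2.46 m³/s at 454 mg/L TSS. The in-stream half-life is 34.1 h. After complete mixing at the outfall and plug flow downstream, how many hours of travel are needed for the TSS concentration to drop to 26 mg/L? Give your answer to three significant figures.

Flow-weighted average: C = (11.90·13.00 + 2.460·454.0) / 14.36 = 1272/14.36 = 88.55 mg/L.
Half-life 34.1 h → k = ln 2 / 34.1 = 0.02033 h⁻¹ = 0.4878 d⁻¹.
88.55·exp(−k·t) = 26 → t = ln(88.55/26)/k = 217000 s = 60.29 h.

60.3 h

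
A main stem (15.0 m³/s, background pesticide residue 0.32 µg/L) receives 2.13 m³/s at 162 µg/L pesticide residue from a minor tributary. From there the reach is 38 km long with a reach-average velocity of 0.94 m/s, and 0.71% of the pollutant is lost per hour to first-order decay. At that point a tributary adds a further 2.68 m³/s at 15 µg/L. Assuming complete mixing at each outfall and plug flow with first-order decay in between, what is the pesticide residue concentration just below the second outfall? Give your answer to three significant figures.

18.3 µg/L

Mixed concentration C = ΣQC/ΣQ = (15.00·0.3200 + 2.130·162.0) / 17.13 = 349.9/17.13 = 20.42 µg/L; combined flow 17.13 m³/s.
Travel time t = 38·1000 / 0.94 = 40430 s = 11.23 h.
0.71%/h lost → k = −ln(1 − 0.0071) = 0.007125 h⁻¹.
Decay over the reach: 20.42·exp(−kt) = 20.42·0.9231 = 18.85 µg/L.
Second outfall: C = (17.13·18.85 + 2.680·15.00)/19.81 = 18.33 µg/L.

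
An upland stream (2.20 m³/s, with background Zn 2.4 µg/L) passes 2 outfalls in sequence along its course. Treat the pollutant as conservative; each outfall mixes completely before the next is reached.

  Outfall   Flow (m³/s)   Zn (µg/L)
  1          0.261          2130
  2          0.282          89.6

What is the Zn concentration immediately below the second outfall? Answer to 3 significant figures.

Outfall 1: combined Q = 2.461 m³/s; C = (2.200·2.400 + 0.2610·2130)/2.461 = 228.0 µg/L.
Outfall 2: combined Q = 2.743 m³/s; C = (2.461·228.0 + 0.2820·89.60)/2.743 = 213.8 µg/L.

214 µg/L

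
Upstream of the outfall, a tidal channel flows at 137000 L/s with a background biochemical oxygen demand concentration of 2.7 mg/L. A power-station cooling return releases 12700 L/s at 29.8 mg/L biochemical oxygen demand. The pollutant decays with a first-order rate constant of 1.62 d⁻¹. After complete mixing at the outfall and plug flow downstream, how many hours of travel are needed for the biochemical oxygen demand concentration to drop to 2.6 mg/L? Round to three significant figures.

9.69 h

Flow-weighted average: C = (137000·2.700 + 12700·29.80) / 149700 = 748400/149700 = 4.999 mg/L.
4.999·exp(−k·t) = 2.6 → t = ln(4.999/2.6)/k = 34870 s = 9.685 h.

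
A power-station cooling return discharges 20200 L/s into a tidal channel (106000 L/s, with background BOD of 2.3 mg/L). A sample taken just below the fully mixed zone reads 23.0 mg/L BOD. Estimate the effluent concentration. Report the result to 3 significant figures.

Mass balance: 106000·2.300 + 20200·Cₑ = 126200·23.00
→ Cₑ = (126200·23.00 − 106000·2.300) / 20200 = 131.6 mg/L.

132 mg/L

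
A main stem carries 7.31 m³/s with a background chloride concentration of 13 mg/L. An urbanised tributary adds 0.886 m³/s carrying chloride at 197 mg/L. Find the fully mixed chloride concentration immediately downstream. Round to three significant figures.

Conservation of mass: C = (7.310·13.00 + 0.8860·197.0) / 8.196 = 269.6/8.196 = 32.89 mg/L.

32.9 mg/L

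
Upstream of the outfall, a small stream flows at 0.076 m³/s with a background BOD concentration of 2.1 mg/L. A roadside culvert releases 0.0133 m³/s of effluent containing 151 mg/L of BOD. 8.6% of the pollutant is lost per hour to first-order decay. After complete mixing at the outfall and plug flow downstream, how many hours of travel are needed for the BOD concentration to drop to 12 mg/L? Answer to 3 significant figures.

7.84 h

After mixing, C = (0.07600·2.100 + 0.01330·151.0) / 0.08930 = 2.168/0.08930 = 24.28 mg/L.
8.6%/h lost → k = −ln(1 − 0.086) = 0.08992 h⁻¹.
24.28·exp(−k·t) = 12 → t = ln(24.28/12)/k = 28210 s = 7.836 h.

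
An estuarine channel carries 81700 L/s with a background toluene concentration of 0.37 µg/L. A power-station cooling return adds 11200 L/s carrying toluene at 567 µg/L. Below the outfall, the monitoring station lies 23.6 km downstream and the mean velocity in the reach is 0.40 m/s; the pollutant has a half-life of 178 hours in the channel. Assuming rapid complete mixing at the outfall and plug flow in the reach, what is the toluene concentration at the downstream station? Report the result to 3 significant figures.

64.4 µg/L

After mixing, C = (81700·0.3700 + 11200·567.0) / 92900 = 6381000/92900 = 68.68 µg/L.
Travel time t = 23.6·1000 / 0.40 = 59000 s = 16.39 h.
Half-life 178 h → k = ln 2 / 178 = 0.003894 h⁻¹ = 0.09346 d⁻¹.
Applying C = C₀e^(−kt): 68.68 × 0.9382 = 64.44 µg/L.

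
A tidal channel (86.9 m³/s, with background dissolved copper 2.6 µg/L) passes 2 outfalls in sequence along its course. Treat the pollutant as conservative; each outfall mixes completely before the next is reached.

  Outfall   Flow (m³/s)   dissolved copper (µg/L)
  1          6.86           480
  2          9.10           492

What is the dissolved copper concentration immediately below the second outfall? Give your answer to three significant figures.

Below outfall 1: Q → 93.76 m³/s, C = (86.90·2.600 + 6.860·480.0)/93.76 = 37.53 µg/L.
Below outfall 2: Q → 102.9 m³/s, C = (93.76·37.53 + 9.100·492.0)/102.9 = 77.74 µg/L.

77.7 µg/L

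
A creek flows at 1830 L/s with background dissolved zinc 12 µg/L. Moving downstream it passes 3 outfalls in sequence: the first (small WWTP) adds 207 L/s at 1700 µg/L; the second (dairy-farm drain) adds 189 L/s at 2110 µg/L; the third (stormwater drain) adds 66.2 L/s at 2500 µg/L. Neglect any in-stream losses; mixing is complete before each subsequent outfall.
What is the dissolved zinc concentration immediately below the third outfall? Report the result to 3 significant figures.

After outfall 1: Q = 1830 + 207.0 = 2037 L/s; C = (1830·12.00 + 207.0·1700)/2037 = 183.5 µg/L.
After outfall 2: Q = 2037 + 189.0 = 2226 L/s; C = (2037·183.5 + 189.0·2110)/2226 = 347.1 µg/L.
After outfall 3: Q = 2226 + 66.20 = 2292 L/s; C = (2226·347.1 + 66.20·2500)/2292 = 409.3 µg/L.

409 µg/L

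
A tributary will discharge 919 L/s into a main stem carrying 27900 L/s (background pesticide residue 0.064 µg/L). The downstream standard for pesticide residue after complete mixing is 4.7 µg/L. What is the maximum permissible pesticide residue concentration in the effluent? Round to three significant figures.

145 µg/L

At the limit, (Qr·Cr + Qe·Cₑ)/(Qr + Qe) = 4.7:
Cₑ = (28820·4.7 − 27900·0.06400) / 919.0 = 145.4 µg/L.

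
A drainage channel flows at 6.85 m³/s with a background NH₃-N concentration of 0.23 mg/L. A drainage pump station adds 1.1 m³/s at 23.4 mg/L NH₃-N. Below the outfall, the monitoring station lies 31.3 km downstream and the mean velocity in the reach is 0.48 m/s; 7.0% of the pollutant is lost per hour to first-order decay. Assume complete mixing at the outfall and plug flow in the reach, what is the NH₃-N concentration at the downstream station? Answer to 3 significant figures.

0.923 mg/L

Mass balance: C = (6.850·0.2300 + 1.100·23.40) / 7.950 = 27.32/7.950 = 3.436 mg/L.
Travel time t = 31.3·1000 / 0.48 = 65210 s = 18.11 h.
7.0%/h lost → k = −ln(1 − 0.07) = 0.07257 h⁻¹.
After decay, C = 3.436 × e^(−kt) = 3.436 × 0.2686 = 0.9229 mg/L.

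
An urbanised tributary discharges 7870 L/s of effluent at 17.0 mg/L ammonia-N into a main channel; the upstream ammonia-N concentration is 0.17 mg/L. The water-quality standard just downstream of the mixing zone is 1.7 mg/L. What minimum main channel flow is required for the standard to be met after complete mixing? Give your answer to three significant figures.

78700 L/s

Set C_mix = 1.7: (Q·0.1700 + 7870·17.00) / (Q + 7870) = 1.7
→ Q = 7870·(17.00 − 1.7)/(1.7 − 0.1700) = 78700 L/s.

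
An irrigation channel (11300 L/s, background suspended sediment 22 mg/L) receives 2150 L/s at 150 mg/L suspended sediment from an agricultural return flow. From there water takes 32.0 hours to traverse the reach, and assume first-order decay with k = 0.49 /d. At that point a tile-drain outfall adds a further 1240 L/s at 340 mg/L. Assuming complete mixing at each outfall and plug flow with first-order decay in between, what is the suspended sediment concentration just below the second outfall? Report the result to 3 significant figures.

48.9 mg/L

Flow-weighted average: C = (11300·22.00 + 2150·150.0) / 13450 = 571100/13450 = 42.46 mg/L; combined flow 13450 L/s.
After decay, C = 42.46 × e^(−kt) = 42.46 × 0.5203 = 22.09 mg/L.
At the second outfall, C = (13450·22.09 + 1240·340.0) / (13450 + 1240) = 48.93 mg/L.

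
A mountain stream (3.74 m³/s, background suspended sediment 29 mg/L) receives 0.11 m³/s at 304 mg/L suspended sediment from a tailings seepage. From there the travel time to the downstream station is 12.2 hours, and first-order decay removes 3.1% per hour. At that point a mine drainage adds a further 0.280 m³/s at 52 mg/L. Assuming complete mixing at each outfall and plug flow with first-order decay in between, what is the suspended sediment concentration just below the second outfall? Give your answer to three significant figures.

26.9 mg/L

After mixing, C = (3.740·29.00 + 0.1100·304.0) / 3.850 = 141.9/3.850 = 36.86 mg/L; combined flow 3.850 m³/s.
3.1%/h lost → k = −ln(1 − 0.031) = 0.03149 h⁻¹.
After decay, C = 36.86 × e^(−kt) = 36.86 × 0.6810 = 25.10 mg/L.
At the second outfall, C = (3.850·25.10 + 0.2800·52.00) / (3.850 + 0.2800) = 26.92 mg/L.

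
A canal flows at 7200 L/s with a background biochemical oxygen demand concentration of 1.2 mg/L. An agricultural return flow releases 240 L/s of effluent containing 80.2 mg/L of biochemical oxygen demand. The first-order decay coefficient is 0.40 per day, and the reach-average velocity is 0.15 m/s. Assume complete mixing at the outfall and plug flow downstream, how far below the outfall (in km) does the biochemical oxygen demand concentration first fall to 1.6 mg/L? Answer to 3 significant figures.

27.6 km

Mass balance: C = (7200·1.200 + 240.0·80.20) / 7440 = 27890/7440 = 3.748 mg/L.
Set 3.748·exp(−k·t) = 1.6 → t = ln(3.748/1.6)/k = 183900 s = 51.08 h.
Distance = v·t = 0.15·183900 = 27580 m = 27.58 km.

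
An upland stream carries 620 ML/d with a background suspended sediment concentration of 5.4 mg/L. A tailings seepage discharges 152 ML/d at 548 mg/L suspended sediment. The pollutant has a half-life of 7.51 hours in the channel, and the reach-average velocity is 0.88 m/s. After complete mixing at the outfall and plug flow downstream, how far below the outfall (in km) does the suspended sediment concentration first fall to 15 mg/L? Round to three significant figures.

69.1 km

Flow-weighted average: C = (620.0·5.400 + 152.0·548.0) / 772.0 = 86640/772.0 = 112.2 mg/L.
Half-life 7.51 h → k = ln 2 / 7.51 = 0.09230 h⁻¹ = 2.215 d⁻¹.
Set 112.2·exp(−k·t) = 15 → t = ln(112.2/15)/k = 78500 s = 21.81 h.
Distance = v·t = 0.88·78500 = 69080 m = 69.08 km.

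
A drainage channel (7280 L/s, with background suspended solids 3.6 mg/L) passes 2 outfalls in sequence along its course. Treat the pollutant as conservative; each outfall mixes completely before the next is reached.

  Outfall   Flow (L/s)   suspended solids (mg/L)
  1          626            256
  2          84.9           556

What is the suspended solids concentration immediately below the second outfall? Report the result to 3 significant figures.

29.2 mg/L

After outfall 1: Q = 7280 + 626.0 = 7906 L/s; C = (7280·3.600 + 626.0·256.0)/7906 = 23.59 mg/L.
After outfall 2: Q = 7906 + 84.90 = 7991 L/s; C = (7906·23.59 + 84.90·556.0)/7991 = 29.24 mg/L.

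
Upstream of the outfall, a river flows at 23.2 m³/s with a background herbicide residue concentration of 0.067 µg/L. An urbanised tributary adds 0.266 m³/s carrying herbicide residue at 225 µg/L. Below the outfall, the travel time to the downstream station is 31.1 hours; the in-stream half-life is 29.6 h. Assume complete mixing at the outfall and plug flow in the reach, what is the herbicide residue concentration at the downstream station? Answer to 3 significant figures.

Conservation of mass: C = (23.20·0.06700 + 0.2660·225.0) / 23.47 = 61.40/23.47 = 2.617 µg/L.
Half-life 29.6 h → k = ln 2 / 29.6 = 0.02342 h⁻¹ = 0.5620 d⁻¹.
Decay over the reach: 2.617·exp(−kt) = 2.617·0.4827 = 1.263 µg/L.

1.26 µg/L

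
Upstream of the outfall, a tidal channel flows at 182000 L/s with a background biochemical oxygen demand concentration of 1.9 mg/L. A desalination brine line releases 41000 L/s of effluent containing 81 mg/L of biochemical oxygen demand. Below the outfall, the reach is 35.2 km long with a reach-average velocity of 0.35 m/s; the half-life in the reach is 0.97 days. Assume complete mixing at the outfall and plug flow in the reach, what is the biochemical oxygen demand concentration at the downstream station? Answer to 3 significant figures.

Mass balance: C = (182000·1.900 + 41000·81.00) / 223000 = 3667000/223000 = 16.44 mg/L.
Travel time t = 35.2·1000 / 0.35 = 100600 s = 27.94 h.
Half-life 0.97 d → k = ln 2 / 0.97 = 0.7146 d⁻¹.
After decay, C = 16.44 × e^(−kt) = 16.44 × 0.4353 = 7.157 mg/L.

7.16 mg/L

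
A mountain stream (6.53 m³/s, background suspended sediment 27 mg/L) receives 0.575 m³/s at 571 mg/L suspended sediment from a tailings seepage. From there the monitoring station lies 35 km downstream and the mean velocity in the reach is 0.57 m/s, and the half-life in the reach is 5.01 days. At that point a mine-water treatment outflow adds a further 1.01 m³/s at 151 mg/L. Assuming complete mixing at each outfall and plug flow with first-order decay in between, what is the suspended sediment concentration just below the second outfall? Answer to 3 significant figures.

75.2 mg/L

Mass balance: C = (6.530·27.00 + 0.5750·571.0) / 7.105 = 504.6/7.105 = 71.03 mg/L; combined flow 7.105 m³/s.
Travel time t = 35·1000 / 0.57 = 61400 s = 17.06 h.
Half-life 5.01 d → k = ln 2 / 5.01 = 0.1384 d⁻¹.
After decay, C = 71.03 × e^(−kt) = 71.03 × 0.9064 = 64.37 mg/L.
Second outfall: C = (7.105·64.37 + 1.010·151.0)/8.115 = 75.16 mg/L.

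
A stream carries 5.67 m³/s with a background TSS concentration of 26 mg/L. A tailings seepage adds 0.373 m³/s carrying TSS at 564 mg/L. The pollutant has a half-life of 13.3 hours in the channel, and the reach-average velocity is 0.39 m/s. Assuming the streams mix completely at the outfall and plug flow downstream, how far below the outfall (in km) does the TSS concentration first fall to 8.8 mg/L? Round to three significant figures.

51.4 km

Conservation of mass: C = (5.670·26.00 + 0.3730·564.0) / 6.043 = 357.8/6.043 = 59.21 mg/L.
Half-life 13.3 h → k = ln 2 / 13.3 = 0.05212 h⁻¹ = 1.251 d⁻¹.
Set 59.21·exp(−k·t) = 8.8 → t = ln(59.21/8.8)/k = 131700 s = 36.58 h.
Distance = v·t = 0.39·131700 = 51360 m = 51.36 km.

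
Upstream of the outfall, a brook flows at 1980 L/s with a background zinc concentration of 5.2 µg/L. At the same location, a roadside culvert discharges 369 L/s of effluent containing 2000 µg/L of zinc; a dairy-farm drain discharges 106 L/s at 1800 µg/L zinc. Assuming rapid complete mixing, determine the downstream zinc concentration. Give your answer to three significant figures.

Mixed concentration C = ΣQC/ΣQ = (1980·5.200 + 369.0·2000 + 106.0·1800) / 2455 = 939100/2455 = 382.5 µg/L.

383 µg/L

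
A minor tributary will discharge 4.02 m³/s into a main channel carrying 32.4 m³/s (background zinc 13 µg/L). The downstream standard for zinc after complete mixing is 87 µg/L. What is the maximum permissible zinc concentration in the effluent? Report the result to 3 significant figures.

683 µg/L

At the limit, (Qr·Cr + Qe·Cₑ)/(Qr + Qe) = 87:
Cₑ = (36.42·87 − 32.40·13.00) / 4.020 = 683.4 µg/L.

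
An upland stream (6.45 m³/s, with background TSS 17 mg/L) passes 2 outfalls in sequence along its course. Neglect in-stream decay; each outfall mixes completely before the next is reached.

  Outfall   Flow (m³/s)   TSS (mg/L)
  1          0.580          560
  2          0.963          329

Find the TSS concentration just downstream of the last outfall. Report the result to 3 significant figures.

94.0 mg/L

Below outfall 1: Q → 7.030 m³/s, C = (6.450·17.00 + 0.5800·560.0)/7.030 = 61.80 mg/L.
Below outfall 2: Q → 7.993 m³/s, C = (7.030·61.80 + 0.9630·329.0)/7.993 = 93.99 mg/L.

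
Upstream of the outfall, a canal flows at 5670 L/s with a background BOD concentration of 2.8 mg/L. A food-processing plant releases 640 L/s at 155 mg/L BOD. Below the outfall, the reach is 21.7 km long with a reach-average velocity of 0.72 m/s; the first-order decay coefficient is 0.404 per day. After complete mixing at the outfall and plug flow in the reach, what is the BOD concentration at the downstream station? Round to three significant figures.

15.8 mg/L

Mixed concentration C = ΣQC/ΣQ = (5670·2.800 + 640.0·155.0) / 6310 = 115100/6310 = 18.24 mg/L.
Travel time t = 21.7·1000 / 0.72 = 30140 s = 8.372 h.
Applying C = C₀e^(−kt): 18.24 × 0.8686 = 15.84 mg/L.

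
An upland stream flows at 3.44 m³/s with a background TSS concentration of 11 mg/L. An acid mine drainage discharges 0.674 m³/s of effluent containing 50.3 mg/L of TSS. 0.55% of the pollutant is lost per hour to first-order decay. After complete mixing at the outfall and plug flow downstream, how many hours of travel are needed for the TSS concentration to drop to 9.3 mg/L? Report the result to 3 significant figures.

114 h

Mixed concentration C = ΣQC/ΣQ = (3.440·11.00 + 0.6740·50.30) / 4.114 = 71.74/4.114 = 17.44 mg/L.
0.55%/h lost → k = −ln(1 − 0.0055) = 0.005515 h⁻¹.
17.44·exp(−k·t) = 9.3 → t = ln(17.44/9.3)/k = 410400 s = 114.0 h.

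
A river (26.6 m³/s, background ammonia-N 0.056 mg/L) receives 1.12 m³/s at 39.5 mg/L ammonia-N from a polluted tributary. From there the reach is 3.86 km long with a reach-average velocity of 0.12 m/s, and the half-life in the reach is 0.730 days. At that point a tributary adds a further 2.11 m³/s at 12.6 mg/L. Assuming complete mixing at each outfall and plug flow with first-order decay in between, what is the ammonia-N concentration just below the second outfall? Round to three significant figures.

Conservation of mass: C = (26.60·0.05600 + 1.120·39.50) / 27.72 = 45.73/27.72 = 1.650 mg/L; combined flow 27.72 m³/s.
Travel time t = 3.86·1000 / 0.12 = 32170 s = 8.935 h.
Half-life 0.730 d → k = ln 2 / 0.730 = 0.9495 d⁻¹.
Applying C = C₀e^(−kt): 1.650 × 0.7022 = 1.158 mg/L.
At the second outfall, C = (27.72·1.158 + 2.110·12.60) / (27.72 + 2.110) = 1.968 mg/L.

1.97 mg/L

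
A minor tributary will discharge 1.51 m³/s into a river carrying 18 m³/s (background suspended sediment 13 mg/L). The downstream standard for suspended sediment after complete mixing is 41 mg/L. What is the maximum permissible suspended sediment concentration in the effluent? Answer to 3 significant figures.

At the limit, (Qr·Cr + Qe·Cₑ)/(Qr + Qe) = 41:
Cₑ = (19.51·41 − 18.00·13.00) / 1.510 = 374.8 mg/L.

375 mg/L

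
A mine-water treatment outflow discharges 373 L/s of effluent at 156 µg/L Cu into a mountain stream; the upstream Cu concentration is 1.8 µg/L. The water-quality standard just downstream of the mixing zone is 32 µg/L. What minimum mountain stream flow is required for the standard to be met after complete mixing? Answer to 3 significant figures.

Set C_mix = 32: (Q·1.800 + 373.0·156.0) / (Q + 373.0) = 32
→ Q = 373.0·(156.0 − 32)/(32 − 1.800) = 1532 L/s.

1530 L/s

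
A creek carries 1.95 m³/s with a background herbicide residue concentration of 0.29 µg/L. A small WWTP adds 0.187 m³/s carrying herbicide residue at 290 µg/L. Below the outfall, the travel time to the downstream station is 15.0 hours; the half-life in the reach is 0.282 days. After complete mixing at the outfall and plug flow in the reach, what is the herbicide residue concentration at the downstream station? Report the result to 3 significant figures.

Conservation of mass: C = (1.950·0.2900 + 0.1870·290.0) / 2.137 = 54.80/2.137 = 25.64 µg/L.
Half-life 0.282 d → k = ln 2 / 0.282 = 2.458 d⁻¹.
First-order decay: C = 25.64·exp(−k·t) = 25.64·0.2152 = 5.518 µg/L.

5.52 µg/L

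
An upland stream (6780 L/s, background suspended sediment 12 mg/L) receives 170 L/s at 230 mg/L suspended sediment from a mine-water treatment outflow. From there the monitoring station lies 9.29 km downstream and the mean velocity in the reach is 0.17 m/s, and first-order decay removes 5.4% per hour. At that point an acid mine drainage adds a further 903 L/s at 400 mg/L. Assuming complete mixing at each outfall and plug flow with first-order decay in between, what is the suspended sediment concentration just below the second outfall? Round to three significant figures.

52.6 mg/L

Conservation of mass: C = (6780·12.00 + 170.0·230.0) / 6950 = 120500/6950 = 17.33 mg/L; combined flow 6950 L/s.
Travel time t = 9.29·1000 / 0.17 = 54650 s = 15.18 h.
5.4%/h lost → k = −ln(1 − 0.054) = 0.05551 h⁻¹.
After decay, C = 17.33 × e^(−kt) = 17.33 × 0.4306 = 7.463 mg/L.
Second outfall: C = (6950·7.463 + 903.0·400.0)/7853 = 52.60 mg/L.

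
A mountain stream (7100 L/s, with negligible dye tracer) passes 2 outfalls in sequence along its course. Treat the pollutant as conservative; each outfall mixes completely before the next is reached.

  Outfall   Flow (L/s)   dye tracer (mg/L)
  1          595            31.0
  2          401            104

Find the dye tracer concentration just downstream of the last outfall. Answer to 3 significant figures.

7.43 mg/L

After outfall 1: Q = 7100 + 595.0 = 7695 L/s; C = (7100·0 + 595.0·31.00)/7695 = 2.397 mg/L.
After outfall 2: Q = 7695 + 401.0 = 8096 L/s; C = (7695·2.397 + 401.0·104.0)/8096 = 7.429 mg/L.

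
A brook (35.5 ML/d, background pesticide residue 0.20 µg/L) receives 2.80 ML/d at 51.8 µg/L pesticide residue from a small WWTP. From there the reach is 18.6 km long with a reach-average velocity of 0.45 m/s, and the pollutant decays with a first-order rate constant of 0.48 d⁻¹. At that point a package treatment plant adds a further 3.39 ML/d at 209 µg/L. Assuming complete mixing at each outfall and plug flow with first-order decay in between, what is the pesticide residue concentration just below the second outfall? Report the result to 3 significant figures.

19.9 µg/L

Flow-weighted average: C = (35.50·0.2000 + 2.800·51.80) / 38.30 = 152.1/38.30 = 3.972 µg/L; combined flow 38.30 ML/d.
Travel time t = 18.6·1000 / 0.45 = 41330 s = 11.48 h.
After decay, C = 3.972 × e^(−kt) = 3.972 × 0.7948 = 3.157 µg/L.
At the second outfall, C = (38.30·3.157 + 3.390·209.0) / (38.30 + 3.390) = 19.90 µg/L.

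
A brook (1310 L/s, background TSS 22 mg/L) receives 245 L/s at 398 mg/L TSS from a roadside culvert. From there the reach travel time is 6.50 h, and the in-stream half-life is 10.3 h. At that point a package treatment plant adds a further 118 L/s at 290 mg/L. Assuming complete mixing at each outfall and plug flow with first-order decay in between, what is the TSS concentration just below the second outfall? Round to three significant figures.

69.2 mg/L

Mixed concentration C = ΣQC/ΣQ = (1310·22.00 + 245.0·398.0) / 1555 = 126300/1555 = 81.24 mg/L; combined flow 1555 L/s.
Half-life 10.3 h → k = ln 2 / 10.3 = 0.06730 h⁻¹ = 1.615 d⁻¹.
Applying C = C₀e^(−kt): 81.24 × 0.6457 = 52.46 mg/L.
Second outfall: C = (1555·52.46 + 118.0·290.0)/1673 = 69.21 mg/L.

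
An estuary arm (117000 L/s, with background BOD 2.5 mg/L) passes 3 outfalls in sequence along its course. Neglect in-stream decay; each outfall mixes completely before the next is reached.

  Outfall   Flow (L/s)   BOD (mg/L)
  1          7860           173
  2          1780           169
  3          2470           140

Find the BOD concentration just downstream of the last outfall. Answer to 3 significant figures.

17.8 mg/L

After outfall 1: Q = 117000 + 7860 = 124900 L/s; C = (117000·2.500 + 7860·173.0)/124900 = 13.23 mg/L.
After outfall 2: Q = 124900 + 1780 = 126600 L/s; C = (124900·13.23 + 1780·169.0)/126600 = 15.42 mg/L.
After outfall 3: Q = 126600 + 2470 = 129100 L/s; C = (126600·15.42 + 2470·140.0)/129100 = 17.81 mg/L.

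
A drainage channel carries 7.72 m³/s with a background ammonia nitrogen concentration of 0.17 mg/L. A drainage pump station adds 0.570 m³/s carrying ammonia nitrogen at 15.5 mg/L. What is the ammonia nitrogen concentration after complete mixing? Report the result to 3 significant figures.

1.22 mg/L

Mass balance: C = (7.720·0.1700 + 0.5700·15.50) / 8.290 = 10.15/8.290 = 1.224 mg/L.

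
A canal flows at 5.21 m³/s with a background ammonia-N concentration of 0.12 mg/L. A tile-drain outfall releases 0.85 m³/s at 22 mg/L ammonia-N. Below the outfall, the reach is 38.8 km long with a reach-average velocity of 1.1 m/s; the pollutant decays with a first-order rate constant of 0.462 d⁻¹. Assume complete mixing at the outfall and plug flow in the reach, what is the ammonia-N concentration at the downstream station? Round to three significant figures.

2.64 mg/L

Mixed concentration C = ΣQC/ΣQ = (5.210·0.1200 + 0.8500·22.00) / 6.060 = 19.33/6.060 = 3.189 mg/L.
Travel time t = 38.8·1000 / 1.1 = 35270 s = 9.798 h.
After decay, C = 3.189 × e^(−kt) = 3.189 × 0.8281 = 2.641 mg/L.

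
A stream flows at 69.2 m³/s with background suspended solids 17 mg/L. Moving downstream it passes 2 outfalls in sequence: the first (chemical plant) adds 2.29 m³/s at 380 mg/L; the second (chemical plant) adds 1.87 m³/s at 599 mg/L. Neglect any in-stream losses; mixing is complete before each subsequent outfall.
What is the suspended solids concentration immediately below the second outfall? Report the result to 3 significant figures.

Outfall 1: combined Q = 71.49 m³/s; C = (69.20·17.00 + 2.290·380.0)/71.49 = 28.63 mg/L.
Outfall 2: combined Q = 73.36 m³/s; C = (71.49·28.63 + 1.870·599.0)/73.36 = 43.17 mg/L.

43.2 mg/L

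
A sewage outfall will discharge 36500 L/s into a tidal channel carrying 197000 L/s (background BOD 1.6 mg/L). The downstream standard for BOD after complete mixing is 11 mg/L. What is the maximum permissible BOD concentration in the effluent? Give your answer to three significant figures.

61.7 mg/L

At the limit, (Qr·Cr + Qe·Cₑ)/(Qr + Qe) = 11:
Cₑ = (233500·11 − 197000·1.600) / 36500 = 61.73 mg/L.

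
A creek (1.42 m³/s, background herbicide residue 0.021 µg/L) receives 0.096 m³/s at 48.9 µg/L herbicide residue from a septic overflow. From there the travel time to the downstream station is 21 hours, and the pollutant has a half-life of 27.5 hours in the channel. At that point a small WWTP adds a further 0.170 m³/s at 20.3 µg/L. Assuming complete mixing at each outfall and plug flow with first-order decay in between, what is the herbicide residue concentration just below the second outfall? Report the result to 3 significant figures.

After mixing, C = (1.420·0.02100 + 0.09600·48.90) / 1.516 = 4.724/1.516 = 3.116 µg/L; combined flow 1.516 m³/s.
Half-life 27.5 h → k = ln 2 / 27.5 = 0.02521 h⁻¹ = 0.6049 d⁻¹.
Applying C = C₀e^(−kt): 3.116 × 0.5890 = 1.835 µg/L.
Second outfall: C = (1.516·1.835 + 0.1700·20.30)/1.686 = 3.697 µg/L.

3.70 µg/L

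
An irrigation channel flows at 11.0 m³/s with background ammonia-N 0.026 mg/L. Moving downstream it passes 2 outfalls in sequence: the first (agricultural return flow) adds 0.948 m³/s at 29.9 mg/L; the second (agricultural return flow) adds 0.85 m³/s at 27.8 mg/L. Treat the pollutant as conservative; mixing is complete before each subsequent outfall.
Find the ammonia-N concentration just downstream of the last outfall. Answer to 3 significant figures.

4.08 mg/L

Outfall 1: combined Q = 11.95 m³/s; C = (11.00·0.02600 + 0.9480·29.90)/11.95 = 2.396 mg/L.
Outfall 2: combined Q = 12.80 m³/s; C = (11.95·2.396 + 0.8500·27.80)/12.80 = 4.084 mg/L.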